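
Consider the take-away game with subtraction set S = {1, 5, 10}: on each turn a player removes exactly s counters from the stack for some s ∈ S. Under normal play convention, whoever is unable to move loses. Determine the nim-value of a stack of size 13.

3

n :  0  1  2  3  4  5  6  7  8  9 10 11 12 13
G :  0  1  0  1  0  1  0  1  0  1  2  3  2  3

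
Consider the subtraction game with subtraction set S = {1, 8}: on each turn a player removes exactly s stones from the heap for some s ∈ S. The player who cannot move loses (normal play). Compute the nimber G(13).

n :  0  1  2  3  4  5  6  7  8  9 10 11 12 13
G :  0  1  0  1  0  1  0  1  2  0  1  0  1  0

0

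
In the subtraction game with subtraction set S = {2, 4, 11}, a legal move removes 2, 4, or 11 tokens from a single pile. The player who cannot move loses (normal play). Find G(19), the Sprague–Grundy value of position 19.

G(0) = 0
G(1) = mex{} = 0
G(2) = mex{0} = 1
G(3) = mex{0} = 1
G(4) = mex{1,0} = 2
G(5) = mex{1,0} = 2
G(6) = mex{2,1} = 0
G(7) = mex{2,1} = 0
G(8) = mex{0,2} = 1
G(9) = mex{0,2} = 1
G(10) = mex{1,0} = 2
G(11) = mex{1,0,0} = 2
G(12) = mex{2,1,0} = 3
G(13) = mex{2,1,1} = 0
G(14) = mex{3,2,1} = 0
G(15) = mex{0,2,2} = 1
G(16) = mex{0,3,2} = 1
G(17) = mex{1,0,0} = 2
G(18) = mex{1,0,0} = 2
G(19) = mex{2,1,1} = 0

0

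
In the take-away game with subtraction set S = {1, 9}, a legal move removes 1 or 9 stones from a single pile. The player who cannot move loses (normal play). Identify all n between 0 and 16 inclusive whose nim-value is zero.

0, 2, 4, 6, 8, 10, 12, 14, 16

G(0) = 0
G(1) = mex{0} = 1
G(2) = mex{1} = 0
G(3) = mex{0} = 1
G(4) = mex{1} = 0
G(5) = mex{0} = 1
G(6) = mex{1} = 0
G(7) = mex{0} = 1
G(8) = mex{1} = 0
G(9) = mex{0,0} = 1
G(10) = mex{1,1} = 0
G(11) = mex{0,0} = 1
G(12) = mex{1,1} = 0
G(13) = mex{0,0} = 1
G(14) = mex{1,1} = 0
G(15) = mex{0,0} = 1
G(16) = mex{1,1} = 0
P-positions are exactly the n with G(n) = 0.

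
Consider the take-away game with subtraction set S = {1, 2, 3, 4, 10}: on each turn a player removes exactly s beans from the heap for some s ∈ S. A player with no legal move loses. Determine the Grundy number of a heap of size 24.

n :  0  1  2  3  4  5  6  7  8  9 10 11 12 13 14 15 16 17 18 19 20 21 22 23 24
G :  0  1  2  3  4  0  1  2  3  4  5  0  1  2  3  4  0  1  2  3  4  5  0  1  2

2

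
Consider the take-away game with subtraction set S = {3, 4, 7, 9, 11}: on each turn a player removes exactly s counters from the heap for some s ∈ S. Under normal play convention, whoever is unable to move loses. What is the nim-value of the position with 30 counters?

0

n :  0  1  2  3  4  5  6  7  8  9 10 11 12 13 14 15 16 17 18 19 20 21 22 23 24 25 26 27 28 29 30
G :  0  0  0  1  1  1  2  2  2  3  3  3  4  4  0  0  0  1  1  1  2  2  2  3  3  3  4  4  0  0  0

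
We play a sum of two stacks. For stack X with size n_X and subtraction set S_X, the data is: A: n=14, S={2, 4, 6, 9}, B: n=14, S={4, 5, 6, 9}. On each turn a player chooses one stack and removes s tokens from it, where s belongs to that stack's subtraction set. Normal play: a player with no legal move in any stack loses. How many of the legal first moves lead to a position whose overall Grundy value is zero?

1

Stack A, S = {2, 4, 6, 9}:
n :  0  1  2  3  4  5  6  7  8  9 10 11 12 13 14
G :  0  0  1  1  2  2  3  3  0  4  1  0  2  1  3
G_A(14) = 3.
Stack B, S = {4, 5, 6, 9}:
G(0) = 0
G(1) = mex{} = 0
G(2) = mex{} = 0
G(3) = mex{} = 0
G(4) = mex{0} = 1
G(5) = mex{0,0} = 1
G(6) = mex{0,0,0} = 1
G(7) = mex{0,0,0} = 1
G(8) = mex{1,0,0} = 2
G(9) = mex{1,1,0,0} = 2
G(10) = mex{1,1,1,0} = 2
G(11) = mex{1,1,1,0} = 2
G(12) = mex{2,1,1,0} = 3
G(13) = mex{2,2,1,1} = 0
G(14) = mex{2,2,2,1} = 0
G_B(14) = 0.
Combined Grundy value = 3 ⊕ 0 = 3.
A winning move leaves total XOR = 0, i.e. changes one component's Grundy value g to g ⊕ X where X is the current total.
Stack A: need g' = 3⊕3 = 0. Options: 14−2→G=2, 14−4→G=1, 14−6→G=0, 14−9→G=2. Hits: 1.
Stack B: need g' = 0⊕3 = 3. Options: 14−4→G=2, 14−5→G=2, 14−6→G=2, 14−9→G=1. Hits: 0.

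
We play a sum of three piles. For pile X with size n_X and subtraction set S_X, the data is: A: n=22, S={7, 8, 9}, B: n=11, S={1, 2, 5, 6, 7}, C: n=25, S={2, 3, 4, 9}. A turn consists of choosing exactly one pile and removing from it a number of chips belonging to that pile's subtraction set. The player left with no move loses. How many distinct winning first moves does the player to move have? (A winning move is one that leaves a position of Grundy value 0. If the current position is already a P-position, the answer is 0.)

0

Pile A, S = {7, 8, 9}:
G(0) = 0
G(1) = mex{} = 0
G(2) = mex{} = 0
G(3) = mex{} = 0
G(4) = mex{} = 0
G(5) = mex{} = 0
G(6) = mex{} = 0
G(7) = mex{0} = 1
G(8) = mex{0,0} = 1
G(9) = mex{0,0,0} = 1
G(10) = mex{0,0,0} = 1
G(11) = mex{0,0,0} = 1
G(12) = mex{0,0,0} = 1
G(13) = mex{0,0,0} = 1
G(14) = mex{1,0,0} = 2
G(15) = mex{1,1,0} = 2
G(16) = mex{1,1,1} = 0
G(17) = mex{1,1,1} = 0
G(18) = mex{1,1,1} = 0
G(19) = mex{1,1,1} = 0
G(20) = mex{1,1,1} = 0
G(21) = mex{2,1,1} = 0
G(22) = mex{2,2,1} = 0
G_A(22) = 0.
Pile B, S = {1, 2, 5, 6, 7}:
G(0) = 0
G(1) = mex{0} = 1
G(2) = mex{1,0} = 2
G(3) = mex{2,1} = 0
G(4) = mex{0,2} = 1
G(5) = mex{1,0,0} = 2
G(6) = mex{2,1,1,0} = 3
G(7) = mex{3,2,2,1,0} = 4
G(8) = mex{4,3,0,2,1} = 5
G(9) = mex{5,4,1,0,2} = 3
G(10) = mex{3,5,2,1,0} = 4
G(11) = mex{4,3,3,2,1} = 0
G_B(11) = 0.
Pile C, S = {2, 3, 4, 9}:
G(0) = 0
G(1) = mex{} = 0
G(2) = mex{0} = 1
G(3) = mex{0,0} = 1
G(4) = mex{1,0,0} = 2
G(5) = mex{1,1,0} = 2
G(6) = mex{2,1,1} = 0
G(7) = mex{2,2,1} = 0
G(8) = mex{0,2,2} = 1
G(9) = mex{0,0,2,0} = 1
G(10) = mex{1,0,0,0} = 2
G(11) = mex{1,1,0,1} = 2
G(12) = mex{2,1,1,1} = 0
G(13) = mex{2,2,1,2} = 0
G(14) = mex{0,2,2,2} = 1
G(15) = mex{0,0,2,0} = 1
G(16) = mex{1,0,0,0} = 2
G(17) = mex{1,1,0,1} = 2
G(18) = mex{2,1,1,1} = 0
G(19) = mex{2,2,1,2} = 0
G(20) = mex{0,2,2,2} = 1
G(21) = mex{0,0,2,0} = 1
G(22) = mex{1,0,0,0} = 2
G(23) = mex{1,1,0,1} = 2
G(24) = mex{2,1,1,1} = 0
G(25) = mex{2,2,1,2} = 0
G_C(25) = 0.
Combined Grundy value = 0 ⊕ 0 ⊕ 0 = 0.
A winning move leaves total XOR = 0, i.e. changes one component's Grundy value g to g ⊕ X where X is the current total.
Pile A: target g' = 0⊕0 = 0, but every legal move changes the Grundy value (mex property), so 0 moves.
Pile B: target g' = 0⊕0 = 0, but every legal move changes the Grundy value (mex property), so 0 moves.
Pile C: target g' = 0⊕0 = 0, but every legal move changes the Grundy value (mex property), so 0 moves.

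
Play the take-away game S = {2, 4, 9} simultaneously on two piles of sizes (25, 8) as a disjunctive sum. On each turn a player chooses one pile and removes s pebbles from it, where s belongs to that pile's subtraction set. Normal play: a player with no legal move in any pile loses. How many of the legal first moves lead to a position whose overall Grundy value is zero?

All piles use S = {2, 4, 9}:
n :  0  1  2  3  4  5  6  7  8  9 10 11 12 13 14 15 16 17 18 19 20 21 22 23 24 25
G :  0  0  1  1  2  2  0  0  1  1  2  2  0  0  1  1  2  2  0  0  1  1  2  2  0  0
Pile A: G(25) = 0.
Pile B: G(8) = 1.
Combined Grundy value = 0 ⊕ 1 = 1.
A winning move leaves total XOR = 0, i.e. changes one component's Grundy value g to g ⊕ X where X is the current total.
Pile A: need g' = 0⊕1 = 1. Options: 25−2→G=2, 25−4→G=1, 25−9→G=2. Hits: 1.
Pile B: need g' = 1⊕1 = 0. Options: 8−2→G=0, 8−4→G=2. Hits: 1.

2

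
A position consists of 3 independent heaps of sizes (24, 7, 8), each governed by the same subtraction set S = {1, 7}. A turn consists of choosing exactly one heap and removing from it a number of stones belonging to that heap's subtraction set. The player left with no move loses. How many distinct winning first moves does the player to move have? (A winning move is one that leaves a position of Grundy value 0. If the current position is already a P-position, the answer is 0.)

6

All heaps use S = {1, 7}:
n :  0  1  2  3  4  5  6  7  8  9 10 11 12 13 14 15 16 17 18 19 20 21 22 23 24
G :  0  1  0  1  0  1  0  1  0  1  0  1  0  1  0  1  0  1  0  1  0  1  0  1  0
Heap A: G(24) = 0.
Heap B: G(7) = 1.
Heap C: G(8) = 0.
Combined Grundy value = 0 ⊕ 1 ⊕ 0 = 1.
A winning move leaves total XOR = 0, i.e. changes one component's Grundy value g to g ⊕ X where X is the current total.
Heap A: need g' = 0⊕1 = 1. Options: 24−1→G=1, 24−7→G=1. Hits: 2.
Heap B: need g' = 1⊕1 = 0. Options: 7−1→G=0, 7−7→G=0. Hits: 2.
Heap C: need g' = 0⊕1 = 1. Options: 8−1→G=1, 8−7→G=1. Hits: 2.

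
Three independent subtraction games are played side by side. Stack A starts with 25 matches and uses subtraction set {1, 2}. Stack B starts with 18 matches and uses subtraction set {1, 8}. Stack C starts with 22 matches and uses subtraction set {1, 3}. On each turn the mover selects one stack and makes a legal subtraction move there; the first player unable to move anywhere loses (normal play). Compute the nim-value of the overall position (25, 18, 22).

1

Stack A, S = {1, 2}:
n :  0  1  2  3  4  5  6  7  8  9 10 11 12 13 14 15 16 17 18 19 20 21 22 23 24 25
G :  0  1  2  0  1  2  0  1  2  0  1  2  0  1  2  0  1  2  0  1  2  0  1  2  0  1
G_A(25) = 1.
Stack B, S = {1, 8}:
G(0) = 0
G(1) = mex{0} = 1
G(2) = mex{1} = 0
G(3) = mex{0} = 1
G(4) = mex{1} = 0
G(5) = mex{0} = 1
G(6) = mex{1} = 0
G(7) = mex{0} = 1
G(8) = mex{1,0} = 2
G(9) = mex{2,1} = 0
G(10) = mex{0,0} = 1
G(11) = mex{1,1} = 0
G(12) = mex{0,0} = 1
G(13) = mex{1,1} = 0
G(14) = mex{0,0} = 1
G(15) = mex{1,1} = 0
G(16) = mex{0,2} = 1
G(17) = mex{1,0} = 2
G(18) = mex{2,1} = 0
G_B(18) = 0.
Stack C, S = {1, 3}:
n :  0  1  2  3  4  5  6  7  8  9 10 11 12 13 14 15 16 17 18 19 20 21 22
G :  0  1  0  1  0  1  0  1  0  1  0  1  0  1  0  1  0  1  0  1  0  1  0
G_C(22) = 0.
Combined Grundy value = 1 ⊕ 0 ⊕ 0 = 1.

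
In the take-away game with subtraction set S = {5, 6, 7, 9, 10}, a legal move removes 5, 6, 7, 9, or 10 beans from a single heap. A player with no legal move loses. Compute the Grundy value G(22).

n :  0  1  2  3  4  5  6  7  8  9 10 11 12 13 14 15 16 17 18 19 20 21 22
G :  0  0  0  0  0  1  1  1  1  1  2  2  2  2  2  0  0  0  0  0  1  1  1

1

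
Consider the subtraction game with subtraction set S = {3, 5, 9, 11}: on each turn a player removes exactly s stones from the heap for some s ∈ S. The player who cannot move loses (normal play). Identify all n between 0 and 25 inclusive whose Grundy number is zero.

n :  0  1  2  3  4  5  6  7  8  9 10 11 12 13 14 15 16 17 18 19 20 21 22 23 24 25
G :  0  0  0  1  1  1  2  2  0  3  3  1  4  2  0  0  0  1  1  1  2  2  0  3  3  1
P-positions are exactly the n with G(n) = 0.

0, 1, 2, 8, 14, 15, 16, 22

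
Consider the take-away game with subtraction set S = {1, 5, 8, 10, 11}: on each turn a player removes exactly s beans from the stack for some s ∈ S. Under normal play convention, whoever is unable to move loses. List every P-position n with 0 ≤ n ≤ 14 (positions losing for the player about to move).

0, 2, 4, 6

n :  0  1  2  3  4  5  6  7  8  9 10 11 12 13 14
G :  0  1  0  1  0  1  0  1  2  3  2  3  2  3  2
P-positions are exactly the n with G(n) = 0.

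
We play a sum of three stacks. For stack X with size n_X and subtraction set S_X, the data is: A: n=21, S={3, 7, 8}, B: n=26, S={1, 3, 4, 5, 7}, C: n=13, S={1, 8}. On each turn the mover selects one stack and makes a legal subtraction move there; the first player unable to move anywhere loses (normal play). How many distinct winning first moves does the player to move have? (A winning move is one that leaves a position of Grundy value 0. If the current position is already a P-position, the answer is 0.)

0

Stack A, S = {3, 7, 8}:
G(0) = 0
G(1) = mex{} = 0
G(2) = mex{} = 0
G(3) = mex{0} = 1
G(4) = mex{0} = 1
G(5) = mex{0} = 1
G(6) = mex{1} = 0
G(7) = mex{1,0} = 2
G(8) = mex{1,0,0} = 2
G(9) = mex{0,0,0} = 1
G(10) = mex{2,1,0} = 3
G(11) = mex{2,1,1} = 0
G(12) = mex{1,1,1} = 0
G(13) = mex{3,0,1} = 2
G(14) = mex{0,2,0} = 1
G(15) = mex{0,2,2} = 1
G(16) = mex{2,1,2} = 0
G(17) = mex{1,3,1} = 0
G(18) = mex{1,0,3} = 2
G(19) = mex{0,0,0} = 1
G(20) = mex{0,2,0} = 1
G(21) = mex{2,1,2} = 0
G_A(21) = 0.
Stack B, S = {1, 3, 4, 5, 7}:
n :  0  1  2  3  4  5  6  7  8  9 10 11 12 13 14 15 16 17 18 19 20 21 22 23 24 25 26
G :  0  1  0  1  2  3  2  3  0  1  0  1  2  3  2  3  0  1  0  1  2  3  2  3  0  1  0
G_B(26) = 0.
Stack C, S = {1, 8}:
G(0) = 0
G(1) = mex{0} = 1
G(2) = mex{1} = 0
G(3) = mex{0} = 1
G(4) = mex{1} = 0
G(5) = mex{0} = 1
G(6) = mex{1} = 0
G(7) = mex{0} = 1
G(8) = mex{1,0} = 2
G(9) = mex{2,1} = 0
G(10) = mex{0,0} = 1
G(11) = mex{1,1} = 0
G(12) = mex{0,0} = 1
G(13) = mex{1,1} = 0
G_C(13) = 0.
Combined Grundy value = 0 ⊕ 0 ⊕ 0 = 0.
A winning move leaves total XOR = 0, i.e. changes one component's Grundy value g to g ⊕ X where X is the current total.
Stack A: target g' = 0⊕0 = 0, but every legal move changes the Grundy value (mex property), so 0 moves.
Stack B: target g' = 0⊕0 = 0, but every legal move changes the Grundy value (mex property), so 0 moves.
Stack C: target g' = 0⊕0 = 0, but every legal move changes the Grundy value (mex property), so 0 moves.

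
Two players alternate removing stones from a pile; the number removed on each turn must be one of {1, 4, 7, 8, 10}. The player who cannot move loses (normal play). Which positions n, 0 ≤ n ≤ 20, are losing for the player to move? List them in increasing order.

0, 2, 5, 11, 14, 16

G(0) = 0
G(1) = mex{0} = 1
G(2) = mex{1} = 0
G(3) = mex{0} = 1
G(4) = mex{1,0} = 2
G(5) = mex{2,1} = 0
G(6) = mex{0,0} = 1
G(7) = mex{1,1,0} = 2
G(8) = mex{2,2,1,0} = 3
G(9) = mex{3,0,0,1} = 2
G(10) = mex{2,1,1,0,0} = 3
G(11) = mex{3,2,2,1,1} = 0
G(12) = mex{0,3,0,2,0} = 1
G(13) = mex{1,2,1,0,1} = 3
G(14) = mex{3,3,2,1,2} = 0
G(15) = mex{0,0,3,2,0} = 1
G(16) = mex{1,1,2,3,1} = 0
G(17) = mex{0,3,3,2,2} = 1
G(18) = mex{1,0,0,3,3} = 2
G(19) = mex{2,1,1,0,2} = 3
G(20) = mex{3,0,3,1,3} = 2
P-positions are exactly the n with G(n) = 0.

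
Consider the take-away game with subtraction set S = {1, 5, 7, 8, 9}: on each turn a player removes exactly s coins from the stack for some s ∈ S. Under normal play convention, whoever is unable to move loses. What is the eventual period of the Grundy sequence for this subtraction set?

n :  0  1  2  3  4  5  6  7  8  9 10 11 12 13 14 15 16 17 18 19 20 21 22 23 24 25 26 27 28 29 30 31 32 33
G :  0  1  0  1  0  1  0  1  2  3  2  3  2  3  2  3  0  1  0  1  0  1  0  1  2  3  2  3  2  3  2  3  0  1
G(n+16) = G(n) holds for n = 0,…,8 (a full window of length max(S) = 9), so the sequence is purely periodic with period 16.

16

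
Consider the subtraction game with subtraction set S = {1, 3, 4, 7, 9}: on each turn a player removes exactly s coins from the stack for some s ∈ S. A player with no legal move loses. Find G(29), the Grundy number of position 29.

3

n :  0  1  2  3  4  5  6  7  8  9 10 11 12 13 14 15 16 17 18 19 20 21 22 23 24 25 26 27 28 29
G :  0  1  0  1  2  3  2  3  0  1  0  1  2  3  2  3  0  1  0  1  2  3  2  3  0  1  0  1  2  3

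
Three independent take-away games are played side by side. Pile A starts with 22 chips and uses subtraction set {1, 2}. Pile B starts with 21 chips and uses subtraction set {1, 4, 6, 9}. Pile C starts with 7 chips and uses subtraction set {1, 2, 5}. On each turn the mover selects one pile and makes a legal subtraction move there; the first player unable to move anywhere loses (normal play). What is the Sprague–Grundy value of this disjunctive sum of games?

Pile A, S = {1, 2}:
n :  0  1  2  3  4  5  6  7  8  9 10 11 12 13 14 15 16 17 18 19 20 21 22
G :  0  1  2  0  1  2  0  1  2  0  1  2  0  1  2  0  1  2  0  1  2  0  1
G_A(22) = 1.
Pile B, S = {1, 4, 6, 9}:
n :  0  1  2  3  4  5  6  7  8  9 10 11 12 13 14 15 16 17 18 19 20 21
G :  0  1  0  1  2  0  1  0  1  2  0  1  0  1  2  0  1  0  1  2  0  1
G_B(21) = 1.
Pile C, S = {1, 2, 5}:
n : 0 1 2 3 4 5 6 7
G : 0 1 2 0 1 2 0 1
G_C(7) = 1.
Combined Grundy value = 1 ⊕ 1 ⊕ 1 = 1.

1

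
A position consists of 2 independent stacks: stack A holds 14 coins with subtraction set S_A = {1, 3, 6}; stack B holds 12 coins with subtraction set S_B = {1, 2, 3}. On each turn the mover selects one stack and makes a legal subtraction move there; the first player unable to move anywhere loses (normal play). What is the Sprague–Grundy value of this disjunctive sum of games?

1

Stack A, S = {1, 3, 6}:
n :  0  1  2  3  4  5  6  7  8  9 10 11 12 13 14
G :  0  1  0  1  0  1  2  3  2  0  1  0  1  0  1
G_A(14) = 1.
Stack B, S = {1, 2, 3}:
n :  0  1  2  3  4  5  6  7  8  9 10 11 12
G :  0  1  2  3  0  1  2  3  0  1  2  3  0
G_B(12) = 0.
Combined Grundy value = 1 ⊕ 0 = 1.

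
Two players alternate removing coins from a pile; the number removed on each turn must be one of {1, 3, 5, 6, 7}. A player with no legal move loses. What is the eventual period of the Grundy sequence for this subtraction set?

G(0) = 0
G(1) = mex{0} = 1
G(2) = mex{1} = 0
G(3) = mex{0,0} = 1
G(4) = mex{1,1} = 0
G(5) = mex{0,0,0} = 1
G(6) = mex{1,1,1,0} = 2
G(7) = mex{2,0,0,1,0} = 3
G(8) = mex{3,1,1,0,1} = 2
G(9) = mex{2,2,0,1,0} = 3
G(10) = mex{3,3,1,0,1} = 2
G(11) = mex{2,2,2,1,0} = 3
G(12) = mex{3,3,3,2,1} = 0
G(13) = mex{0,2,2,3,2} = 1
G(14) = mex{1,3,3,2,3} = 0
G(15) = mex{0,0,2,3,2} = 1
G(16) = mex{1,1,3,2,3} = 0
G(17) = mex{0,0,0,3,2} = 1
G(18) = mex{1,1,1,0,3} = 2
G(19) = mex{2,0,0,1,0} = 3
G(20) = mex{3,1,1,0,1} = 2
G(21) = mex{2,2,0,1,0} = 3
G(22) = mex{3,3,1,0,1} = 2
G(23) = mex{2,2,2,1,0} = 3
G(24) = mex{3,3,3,2,1} = 0
G(25) = mex{0,2,2,3,2} = 1
G(n+12) = G(n) holds for n = 0,…,6 (a full window of length max(S) = 7), so the sequence is purely periodic with period 12.

12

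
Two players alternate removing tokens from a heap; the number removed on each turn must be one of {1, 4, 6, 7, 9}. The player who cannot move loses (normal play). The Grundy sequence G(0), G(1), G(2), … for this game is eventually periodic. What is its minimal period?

13

G(0) = 0
G(1) = mex{0} = 1
G(2) = mex{1} = 0
G(3) = mex{0} = 1
G(4) = mex{1,0} = 2
G(5) = mex{2,1} = 0
G(6) = mex{0,0,0} = 1
G(7) = mex{1,1,1,0} = 2
G(8) = mex{2,2,0,1} = 3
G(9) = mex{3,0,1,0,0} = 2
G(10) = mex{2,1,2,1,1} = 0
G(11) = mex{0,2,0,2,0} = 1
G(12) = mex{1,3,1,0,1} = 2
G(13) = mex{2,2,2,1,2} = 0
G(14) = mex{0,0,3,2,0} = 1
G(15) = mex{1,1,2,3,1} = 0
G(16) = mex{0,2,0,2,2} = 1
G(17) = mex{1,0,1,0,3} = 2
G(18) = mex{2,1,2,1,2} = 0
G(19) = mex{0,0,0,2,0} = 1
G(20) = mex{1,1,1,0,1} = 2
G(21) = mex{2,2,0,1,2} = 3
G(22) = mex{3,0,1,0,0} = 2
G(23) = mex{2,1,2,1,1} = 0
G(24) = mex{0,2,0,2,0} = 1
G(25) = mex{1,3,1,0,1} = 2
G(26) = mex{2,2,2,1,2} = 0
G(27) = mex{0,0,3,2,0} = 1
G(n+13) = G(n) holds for n = 0,…,8 (a full window of length max(S) = 9), so the sequence is purely periodic with period 13.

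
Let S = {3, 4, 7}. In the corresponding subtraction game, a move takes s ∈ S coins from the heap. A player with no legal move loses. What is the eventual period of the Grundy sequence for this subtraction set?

10

G(0) = 0
G(1) = mex{} = 0
G(2) = mex{} = 0
G(3) = mex{0} = 1
G(4) = mex{0,0} = 1
G(5) = mex{0,0} = 1
G(6) = mex{1,0} = 2
G(7) = mex{1,1,0} = 2
G(8) = mex{1,1,0} = 2
G(9) = mex{2,1,0} = 3
G(10) = mex{2,2,1} = 0
G(11) = mex{2,2,1} = 0
G(12) = mex{3,2,1} = 0
G(13) = mex{0,3,2} = 1
G(14) = mex{0,0,2} = 1
G(15) = mex{0,0,2} = 1
G(16) = mex{1,0,3} = 2
G(17) = mex{1,1,0} = 2
G(18) = mex{1,1,0} = 2
G(19) = mex{2,1,0} = 3
G(20) = mex{2,2,1} = 0
G(21) = mex{2,2,1} = 0
G(n+10) = G(n) holds for n = 0,…,6 (a full window of length max(S) = 7), so the sequence is purely periodic with period 10.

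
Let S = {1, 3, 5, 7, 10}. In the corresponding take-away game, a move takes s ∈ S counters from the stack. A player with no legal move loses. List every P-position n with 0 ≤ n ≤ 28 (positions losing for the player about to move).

G(0) = 0
G(1) = mex{0} = 1
G(2) = mex{1} = 0
G(3) = mex{0,0} = 1
G(4) = mex{1,1} = 0
G(5) = mex{0,0,0} = 1
G(6) = mex{1,1,1} = 0
G(7) = mex{0,0,0,0} = 1
G(8) = mex{1,1,1,1} = 0
G(9) = mex{0,0,0,0} = 1
G(10) = mex{1,1,1,1,0} = 2
G(11) = mex{2,0,0,0,1} = 3
G(12) = mex{3,1,1,1,0} = 2
G(13) = mex{2,2,0,0,1} = 3
G(14) = mex{3,3,1,1,0} = 2
G(15) = mex{2,2,2,0,1} = 3
G(16) = mex{3,3,3,1,0} = 2
G(17) = mex{2,2,2,2,1} = 0
G(18) = mex{0,3,3,3,0} = 1
G(19) = mex{1,2,2,2,1} = 0
G(20) = mex{0,0,3,3,2} = 1
G(21) = mex{1,1,2,2,3} = 0
G(22) = mex{0,0,0,3,2} = 1
G(23) = mex{1,1,1,2,3} = 0
G(24) = mex{0,0,0,0,2} = 1
G(25) = mex{1,1,1,1,3} = 0
G(26) = mex{0,0,0,0,2} = 1
G(27) = mex{1,1,1,1,0} = 2
G(28) = mex{2,0,0,0,1} = 3
P-positions are exactly the n with G(n) = 0.

0, 2, 4, 6, 8, 17, 19, 21, 23, 25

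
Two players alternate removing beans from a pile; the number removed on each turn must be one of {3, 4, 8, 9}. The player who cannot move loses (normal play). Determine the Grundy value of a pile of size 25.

0

G(0) = 0
G(1) = mex{} = 0
G(2) = mex{} = 0
G(3) = mex{0} = 1
G(4) = mex{0,0} = 1
G(5) = mex{0,0} = 1
G(6) = mex{1,0} = 2
G(7) = mex{1,1} = 0
G(8) = mex{1,1,0} = 2
G(9) = mex{2,1,0,0} = 3
G(10) = mex{0,2,0,0} = 1
G(11) = mex{2,0,1,0} = 3
G(12) = mex{3,2,1,1} = 0
G(13) = mex{1,3,1,1} = 0
G(14) = mex{3,1,2,1} = 0
G(15) = mex{0,3,0,2} = 1
G(16) = mex{0,0,2,0} = 1
G(17) = mex{0,0,3,2} = 1
G(18) = mex{1,0,1,3} = 2
G(19) = mex{1,1,3,1} = 0
G(20) = mex{1,1,0,3} = 2
G(21) = mex{2,1,0,0} = 3
G(22) = mex{0,2,0,0} = 1
G(23) = mex{2,0,1,0} = 3
G(24) = mex{3,2,1,1} = 0
G(25) = mex{1,3,1,1} = 0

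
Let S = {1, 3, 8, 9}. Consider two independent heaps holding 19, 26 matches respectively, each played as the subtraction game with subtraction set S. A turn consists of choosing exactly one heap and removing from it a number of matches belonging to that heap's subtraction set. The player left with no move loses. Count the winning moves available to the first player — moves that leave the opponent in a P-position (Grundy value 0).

All heaps use S = {1, 3, 8, 9}:
n :  0  1  2  3  4  5  6  7  8  9 10 11 12 13 14 15 16 17 18 19 20 21 22 23 24 25 26
G :  0  1  0  1  0  1  0  1  2  3  2  3  2  3  2  3  0  1  0  1  0  1  0  1  2  3  2
Heap A: G(19) = 1.
Heap B: G(26) = 2.
Combined Grundy value = 1 ⊕ 2 = 3.
A winning move leaves total XOR = 0, i.e. changes one component's Grundy value g to g ⊕ X where X is the current total.
Heap A: need g' = 1⊕3 = 2. Options: 19−1→G=0, 19−3→G=0, 19−8→G=3, 19−9→G=2. Hits: 1.
Heap B: need g' = 2⊕3 = 1. Options: 26−1→G=3, 26−3→G=1, 26−8→G=0, 26−9→G=1. Hits: 2.

3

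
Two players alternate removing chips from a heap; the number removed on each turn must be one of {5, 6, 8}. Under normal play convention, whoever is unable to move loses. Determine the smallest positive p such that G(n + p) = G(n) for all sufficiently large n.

n :  0  1  2  3  4  5  6  7  8  9 10 11 12 13 14 15 16 17 18 19 20 21 22 23 24 25 26 27
G :  0  0  0  0  0  1  1  1  1  1  2  2  2  0  0  0  0  0  1  1  1  1  1  2  2  2  0  0
G(n+13) = G(n) holds for n = 0,…,7 (a full window of length max(S) = 8), so the sequence is purely periodic with period 13.

13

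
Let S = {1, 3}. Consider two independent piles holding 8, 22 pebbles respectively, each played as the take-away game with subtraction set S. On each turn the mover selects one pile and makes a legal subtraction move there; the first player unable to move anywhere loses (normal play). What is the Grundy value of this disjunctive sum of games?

All piles use S = {1, 3}:
G(0) = 0
G(1) = mex{0} = 1
G(2) = mex{1} = 0
G(3) = mex{0,0} = 1
G(4) = mex{1,1} = 0
G(5) = mex{0,0} = 1
G(6) = mex{1,1} = 0
G(7) = mex{0,0} = 1
G(8) = mex{1,1} = 0
G(9) = mex{0,0} = 1
G(10) = mex{1,1} = 0
G(11) = mex{0,0} = 1
G(12) = mex{1,1} = 0
G(13) = mex{0,0} = 1
G(14) = mex{1,1} = 0
G(15) = mex{0,0} = 1
G(16) = mex{1,1} = 0
G(17) = mex{0,0} = 1
G(18) = mex{1,1} = 0
G(19) = mex{0,0} = 1
G(20) = mex{1,1} = 0
G(21) = mex{0,0} = 1
G(22) = mex{1,1} = 0
Pile A: G(8) = 0.
Pile B: G(22) = 0.
Combined Grundy value = 0 ⊕ 0 = 0.

0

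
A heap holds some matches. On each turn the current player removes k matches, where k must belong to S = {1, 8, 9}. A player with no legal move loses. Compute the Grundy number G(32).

G(0) = 0
G(1) = mex{0} = 1
G(2) = mex{1} = 0
G(3) = mex{0} = 1
G(4) = mex{1} = 0
G(5) = mex{0} = 1
G(6) = mex{1} = 0
G(7) = mex{0} = 1
G(8) = mex{1,0} = 2
G(9) = mex{2,1,0} = 3
G(10) = mex{3,0,1} = 2
G(11) = mex{2,1,0} = 3
G(12) = mex{3,0,1} = 2
G(13) = mex{2,1,0} = 3
G(14) = mex{3,0,1} = 2
G(15) = mex{2,1,0} = 3
G(16) = mex{3,2,1} = 0
G(17) = mex{0,3,2} = 1
G(18) = mex{1,2,3} = 0
G(19) = mex{0,3,2} = 1
G(20) = mex{1,2,3} = 0
G(21) = mex{0,3,2} = 1
G(22) = mex{1,2,3} = 0
G(23) = mex{0,3,2} = 1
G(24) = mex{1,0,3} = 2
G(25) = mex{2,1,0} = 3
G(26) = mex{3,0,1} = 2
G(27) = mex{2,1,0} = 3
G(28) = mex{3,0,1} = 2
G(29) = mex{2,1,0} = 3
G(30) = mex{3,0,1} = 2
G(31) = mex{2,1,0} = 3
G(32) = mex{3,2,1} = 0

0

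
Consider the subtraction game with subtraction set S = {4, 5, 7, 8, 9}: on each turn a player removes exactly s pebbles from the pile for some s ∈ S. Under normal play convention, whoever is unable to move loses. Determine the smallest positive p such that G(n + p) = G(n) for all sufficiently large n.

G(0) = 0
G(1) = mex{} = 0
G(2) = mex{} = 0
G(3) = mex{} = 0
G(4) = mex{0} = 1
G(5) = mex{0,0} = 1
G(6) = mex{0,0} = 1
G(7) = mex{0,0,0} = 1
G(8) = mex{1,0,0,0} = 2
G(9) = mex{1,1,0,0,0} = 2
G(10) = mex{1,1,0,0,0} = 2
G(11) = mex{1,1,1,0,0} = 2
G(12) = mex{2,1,1,1,0} = 3
G(13) = mex{2,2,1,1,1} = 0
G(14) = mex{2,2,1,1,1} = 0
G(15) = mex{2,2,2,1,1} = 0
G(16) = mex{3,2,2,2,1} = 0
G(17) = mex{0,3,2,2,2} = 1
G(18) = mex{0,0,2,2,2} = 1
G(19) = mex{0,0,3,2,2} = 1
G(20) = mex{0,0,0,3,2} = 1
G(21) = mex{1,0,0,0,3} = 2
G(22) = mex{1,1,0,0,0} = 2
G(23) = mex{1,1,0,0,0} = 2
G(24) = mex{1,1,1,0,0} = 2
G(25) = mex{2,1,1,1,0} = 3
G(26) = mex{2,2,1,1,1} = 0
G(27) = mex{2,2,1,1,1} = 0
G(n+13) = G(n) holds for n = 0,…,8 (a full window of length max(S) = 9), so the sequence is purely periodic with period 13.

13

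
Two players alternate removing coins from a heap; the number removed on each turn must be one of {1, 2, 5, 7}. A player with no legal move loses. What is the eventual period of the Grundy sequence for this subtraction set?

G(0) = 0
G(1) = mex{0} = 1
G(2) = mex{1,0} = 2
G(3) = mex{2,1} = 0
G(4) = mex{0,2} = 1
G(5) = mex{1,0,0} = 2
G(6) = mex{2,1,1} = 0
G(7) = mex{0,2,2,0} = 1
G(8) = mex{1,0,0,1} = 2
G(9) = mex{2,1,1,2} = 0
G(10) = mex{0,2,2,0} = 1
G(11) = mex{1,0,0,1} = 2
G(12) = mex{2,1,1,2} = 0
G(13) = mex{0,2,2,0} = 1
G(14) = mex{1,0,0,1} = 2
G(n+3) = G(n) holds for n = 0,…,6 (a full window of length max(S) = 7), so the sequence is purely periodic with period 3.

3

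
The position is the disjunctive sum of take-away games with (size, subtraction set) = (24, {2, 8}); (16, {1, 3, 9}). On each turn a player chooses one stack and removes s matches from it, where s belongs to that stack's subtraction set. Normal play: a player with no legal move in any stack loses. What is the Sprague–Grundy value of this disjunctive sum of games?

0

Stack A, S = {2, 8}:
G(0) = 0
G(1) = mex{} = 0
G(2) = mex{0} = 1
G(3) = mex{0} = 1
G(4) = mex{1} = 0
G(5) = mex{1} = 0
G(6) = mex{0} = 1
G(7) = mex{0} = 1
G(8) = mex{1,0} = 2
G(9) = mex{1,0} = 2
G(10) = mex{2,1} = 0
G(11) = mex{2,1} = 0
G(12) = mex{0,0} = 1
G(13) = mex{0,0} = 1
G(14) = mex{1,1} = 0
G(15) = mex{1,1} = 0
G(16) = mex{0,2} = 1
G(17) = mex{0,2} = 1
G(18) = mex{1,0} = 2
G(19) = mex{1,0} = 2
G(20) = mex{2,1} = 0
G(21) = mex{2,1} = 0
G(22) = mex{0,0} = 1
G(23) = mex{0,0} = 1
G(24) = mex{1,1} = 0
G_A(24) = 0.
Stack B, S = {1, 3, 9}:
n :  0  1  2  3  4  5  6  7  8  9 10 11 12 13 14 15 16
G :  0  1  0  1  0  1  0  1  0  1  0  1  0  1  0  1  0
G_B(16) = 0.
Combined Grundy value = 0 ⊕ 0 = 0.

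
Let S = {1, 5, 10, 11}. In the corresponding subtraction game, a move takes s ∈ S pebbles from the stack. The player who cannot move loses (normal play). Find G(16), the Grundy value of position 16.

2

G(0) = 0
G(1) = mex{0} = 1
G(2) = mex{1} = 0
G(3) = mex{0} = 1
G(4) = mex{1} = 0
G(5) = mex{0,0} = 1
G(6) = mex{1,1} = 0
G(7) = mex{0,0} = 1
G(8) = mex{1,1} = 0
G(9) = mex{0,0} = 1
G(10) = mex{1,1,0} = 2
G(11) = mex{2,0,1,0} = 3
G(12) = mex{3,1,0,1} = 2
G(13) = mex{2,0,1,0} = 3
G(14) = mex{3,1,0,1} = 2
G(15) = mex{2,2,1,0} = 3
G(16) = mex{3,3,0,1} = 2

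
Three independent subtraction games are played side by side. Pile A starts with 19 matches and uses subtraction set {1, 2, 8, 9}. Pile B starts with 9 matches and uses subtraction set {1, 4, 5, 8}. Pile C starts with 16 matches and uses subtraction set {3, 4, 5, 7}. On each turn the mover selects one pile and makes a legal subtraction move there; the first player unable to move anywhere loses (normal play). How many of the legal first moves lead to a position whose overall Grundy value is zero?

Pile A, S = {1, 2, 8, 9}:
n :  0  1  2  3  4  5  6  7  8  9 10 11 12 13 14 15 16 17 18 19
G :  0  1  2  0  1  2  0  1  2  3  0  1  2  0  1  2  0  1  2  3
G_A(19) = 3.
Pile B, S = {1, 4, 5, 8}:
n : 0 1 2 3 4 5 6 7 8 9
G : 0 1 0 1 2 3 2 3 4 0
G_B(9) = 0.
Pile C, S = {3, 4, 5, 7}:
n :  0  1  2  3  4  5  6  7  8  9 10 11 12 13 14 15 16
G :  0  0  0  1  1  1  2  2  2  3  0  0  0  1  1  1  2
G_C(16) = 2.
Combined Grundy value = 3 ⊕ 0 ⊕ 2 = 1.
A winning move leaves total XOR = 0, i.e. changes one component's Grundy value g to g ⊕ X where X is the current total.
Pile A: need g' = 3⊕1 = 2. Options: 19−1→G=2, 19−2→G=1, 19−8→G=1, 19−9→G=0. Hits: 1.
Pile B: need g' = 0⊕1 = 1. Options: 9−1→G=4, 9−4→G=3, 9−5→G=2, 9−8→G=1. Hits: 1.
Pile C: need g' = 2⊕1 = 3. Options: 16−3→G=1, 16−4→G=0, 16−5→G=0, 16−7→G=3. Hits: 1.

3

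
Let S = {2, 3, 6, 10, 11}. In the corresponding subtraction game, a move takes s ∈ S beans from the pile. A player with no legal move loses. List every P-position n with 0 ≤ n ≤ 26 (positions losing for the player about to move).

G(0) = 0
G(1) = mex{} = 0
G(2) = mex{0} = 1
G(3) = mex{0,0} = 1
G(4) = mex{1,0} = 2
G(5) = mex{1,1} = 0
G(6) = mex{2,1,0} = 3
G(7) = mex{0,2,0} = 1
G(8) = mex{3,0,1} = 2
G(9) = mex{1,3,1} = 0
G(10) = mex{2,1,2,0} = 3
G(11) = mex{0,2,0,0,0} = 1
G(12) = mex{3,0,3,1,0} = 2
G(13) = mex{1,3,1,1,1} = 0
G(14) = mex{2,1,2,2,1} = 0
G(15) = mex{0,2,0,0,2} = 1
G(16) = mex{0,0,3,3,0} = 1
G(17) = mex{1,0,1,1,3} = 2
G(18) = mex{1,1,2,2,1} = 0
G(19) = mex{2,1,0,0,2} = 3
G(20) = mex{0,2,0,3,0} = 1
G(21) = mex{3,0,1,1,3} = 2
G(22) = mex{1,3,1,2,1} = 0
G(23) = mex{2,1,2,0,2} = 3
G(24) = mex{0,2,0,0,0} = 1
G(25) = mex{3,0,3,1,0} = 2
G(26) = mex{1,3,1,1,1} = 0
P-positions are exactly the n with G(n) = 0.

0, 1, 5, 9, 13, 14, 18, 22, 26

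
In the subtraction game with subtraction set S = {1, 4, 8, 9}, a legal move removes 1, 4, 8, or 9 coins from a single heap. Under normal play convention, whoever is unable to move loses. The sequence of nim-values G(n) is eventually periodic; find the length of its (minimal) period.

17

G(0) = 0
G(1) = mex{0} = 1
G(2) = mex{1} = 0
G(3) = mex{0} = 1
G(4) = mex{1,0} = 2
G(5) = mex{2,1} = 0
G(6) = mex{0,0} = 1
G(7) = mex{1,1} = 0
G(8) = mex{0,2,0} = 1
G(9) = mex{1,0,1,0} = 2
G(10) = mex{2,1,0,1} = 3
G(11) = mex{3,0,1,0} = 2
G(12) = mex{2,1,2,1} = 0
G(13) = mex{0,2,0,2} = 1
G(14) = mex{1,3,1,0} = 2
G(15) = mex{2,2,0,1} = 3
G(16) = mex{3,0,1,0} = 2
G(17) = mex{2,1,2,1} = 0
G(18) = mex{0,2,3,2} = 1
G(19) = mex{1,3,2,3} = 0
G(20) = mex{0,2,0,2} = 1
G(21) = mex{1,0,1,0} = 2
G(22) = mex{2,1,2,1} = 0
G(23) = mex{0,0,3,2} = 1
G(24) = mex{1,1,2,3} = 0
G(25) = mex{0,2,0,2} = 1
G(26) = mex{1,0,1,0} = 2
G(27) = mex{2,1,0,1} = 3
G(28) = mex{3,0,1,0} = 2
G(29) = mex{2,1,2,1} = 0
G(30) = mex{0,2,0,2} = 1
G(31) = mex{1,3,1,0} = 2
G(32) = mex{2,2,0,1} = 3
G(33) = mex{3,0,1,0} = 2
G(34) = mex{2,1,2,1} = 0
G(35) = mex{0,2,3,2} = 1
G(n+17) = G(n) holds for n = 0,…,8 (a full window of length max(S) = 9), so the sequence is purely periodic with period 17.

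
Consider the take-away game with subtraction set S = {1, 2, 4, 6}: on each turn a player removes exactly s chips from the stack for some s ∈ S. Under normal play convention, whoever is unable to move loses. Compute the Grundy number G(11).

0

G(0) = 0
G(1) = mex{0} = 1
G(2) = mex{1,0} = 2
G(3) = mex{2,1} = 0
G(4) = mex{0,2,0} = 1
G(5) = mex{1,0,1} = 2
G(6) = mex{2,1,2,0} = 3
G(7) = mex{3,2,0,1} = 4
G(8) = mex{4,3,1,2} = 0
G(9) = mex{0,4,2,0} = 1
G(10) = mex{1,0,3,1} = 2
G(11) = mex{2,1,4,2} = 0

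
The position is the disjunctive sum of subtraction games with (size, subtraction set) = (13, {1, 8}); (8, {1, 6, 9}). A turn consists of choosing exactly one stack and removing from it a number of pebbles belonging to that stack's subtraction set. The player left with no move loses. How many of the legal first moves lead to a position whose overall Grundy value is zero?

4

Stack A, S = {1, 8}:
G(0) = 0
G(1) = mex{0} = 1
G(2) = mex{1} = 0
G(3) = mex{0} = 1
G(4) = mex{1} = 0
G(5) = mex{0} = 1
G(6) = mex{1} = 0
G(7) = mex{0} = 1
G(8) = mex{1,0} = 2
G(9) = mex{2,1} = 0
G(10) = mex{0,0} = 1
G(11) = mex{1,1} = 0
G(12) = mex{0,0} = 1
G(13) = mex{1,1} = 0
G_A(13) = 0.
Stack B, S = {1, 6, 9}:
G(0) = 0
G(1) = mex{0} = 1
G(2) = mex{1} = 0
G(3) = mex{0} = 1
G(4) = mex{1} = 0
G(5) = mex{0} = 1
G(6) = mex{1,0} = 2
G(7) = mex{2,1} = 0
G(8) = mex{0,0} = 1
G_B(8) = 1.
Combined Grundy value = 0 ⊕ 1 = 1.
A winning move leaves total XOR = 0, i.e. changes one component's Grundy value g to g ⊕ X where X is the current total.
Stack A: need g' = 0⊕1 = 1. Options: 13−1→G=1, 13−8→G=1. Hits: 2.
Stack B: need g' = 1⊕1 = 0. Options: 8−1→G=0, 8−6→G=0. Hits: 2.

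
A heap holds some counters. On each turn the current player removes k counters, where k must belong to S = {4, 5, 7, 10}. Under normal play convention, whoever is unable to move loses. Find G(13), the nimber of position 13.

3

n :  0  1  2  3  4  5  6  7  8  9 10 11 12 13
G :  0  0  0  0  1  1  1  1  2  2  2  2  3  3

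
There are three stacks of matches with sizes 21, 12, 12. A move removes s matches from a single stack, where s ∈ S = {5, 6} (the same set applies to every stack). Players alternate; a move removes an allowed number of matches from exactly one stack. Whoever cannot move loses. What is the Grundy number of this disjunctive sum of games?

All stacks use S = {5, 6}:
n :  0  1  2  3  4  5  6  7  8  9 10 11 12 13 14 15 16 17 18 19 20 21
G :  0  0  0  0  0  1  1  1  1  1  2  0  0  0  0  0  1  1  1  1  1  2
Stack A: G(21) = 2.
Stack B: G(12) = 0.
Stack C: G(12) = 0.
Combined Grundy value = 2 ⊕ 0 ⊕ 0 = 2.

2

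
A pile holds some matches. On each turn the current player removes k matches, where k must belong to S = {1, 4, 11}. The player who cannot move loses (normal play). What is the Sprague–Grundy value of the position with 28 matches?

1

n :  0  1  2  3  4  5  6  7  8  9 10 11 12 13 14 15 16 17 18 19 20 21 22 23 24 25 26 27 28
G :  0  1  0  1  2  0  1  0  1  2  0  1  0  1  2  0  1  0  1  2  0  1  0  1  2  0  1  0  1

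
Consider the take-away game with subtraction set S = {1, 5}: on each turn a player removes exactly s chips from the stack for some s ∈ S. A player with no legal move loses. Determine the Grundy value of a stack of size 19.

1

n :  0  1  2  3  4  5  6  7  8  9 10 11 12 13 14 15 16 17 18 19
G :  0  1  0  1  0  1  0  1  0  1  0  1  0  1  0  1  0  1  0  1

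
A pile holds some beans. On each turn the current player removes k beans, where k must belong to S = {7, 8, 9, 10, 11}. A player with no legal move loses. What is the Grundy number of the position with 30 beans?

1

n :  0  1  2  3  4  5  6  7  8  9 10 11 12 13 14 15 16 17 18 19 20 21 22 23 24 25 26 27 28 29 30
G :  0  0  0  0  0  0  0  1  1  1  1  1  1  1  2  2  2  2  0  0  0  0  0  0  0  1  1  1  1  1  1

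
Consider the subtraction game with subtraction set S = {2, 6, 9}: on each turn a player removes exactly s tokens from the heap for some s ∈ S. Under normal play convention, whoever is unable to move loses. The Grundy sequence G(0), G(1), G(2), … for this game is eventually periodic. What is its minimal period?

15

n :  0  1  2  3  4  5  6  7  8  9 10 11 12 13 14 15 16 17 18 19 20 21 22 23 24 25 26 27 28 29 30 31
G :  0  0  1  1  0  0  1  1  0  2  1  3  0  2  1  0  0  1  1  0  0  1  1  0  2  1  3  0  2  1  0  0
G(n+15) = G(n) holds for n = 0,…,8 (a full window of length max(S) = 9), so the sequence is purely periodic with period 15.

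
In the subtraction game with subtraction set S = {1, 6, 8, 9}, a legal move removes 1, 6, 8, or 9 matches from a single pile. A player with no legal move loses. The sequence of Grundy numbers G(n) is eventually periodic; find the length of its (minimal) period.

n :  0  1  2  3  4  5  6  7  8  9 10 11 12 13 14 15 16 17 18 19 20 21 22 23 24 25 26 27 28 29 30 31 32 33 34 35
G :  0  1  0  1  0  1  2  0  1  2  3  2  3  2  0  1  2  0  1  0  1  0  1  2  0  1  2  3  2  3  2  0  1  2  0  1
G(n+17) = G(n) holds for n = 0,…,8 (a full window of length max(S) = 9), so the sequence is purely periodic with period 17.

17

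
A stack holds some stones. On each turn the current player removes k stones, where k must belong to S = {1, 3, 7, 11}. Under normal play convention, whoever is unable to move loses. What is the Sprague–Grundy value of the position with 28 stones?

0

G(0) = 0
G(1) = mex{0} = 1
G(2) = mex{1} = 0
G(3) = mex{0,0} = 1
G(4) = mex{1,1} = 0
G(5) = mex{0,0} = 1
G(6) = mex{1,1} = 0
G(7) = mex{0,0,0} = 1
G(8) = mex{1,1,1} = 0
G(9) = mex{0,0,0} = 1
G(10) = mex{1,1,1} = 0
G(11) = mex{0,0,0,0} = 1
G(12) = mex{1,1,1,1} = 0
G(13) = mex{0,0,0,0} = 1
G(14) = mex{1,1,1,1} = 0
G(15) = mex{0,0,0,0} = 1
G(16) = mex{1,1,1,1} = 0
G(17) = mex{0,0,0,0} = 1
G(18) = mex{1,1,1,1} = 0
G(19) = mex{0,0,0,0} = 1
G(20) = mex{1,1,1,1} = 0
G(21) = mex{0,0,0,0} = 1
G(22) = mex{1,1,1,1} = 0
G(23) = mex{0,0,0,0} = 1
G(24) = mex{1,1,1,1} = 0
G(25) = mex{0,0,0,0} = 1
G(26) = mex{1,1,1,1} = 0
G(27) = mex{0,0,0,0} = 1
G(28) = mex{1,1,1,1} = 0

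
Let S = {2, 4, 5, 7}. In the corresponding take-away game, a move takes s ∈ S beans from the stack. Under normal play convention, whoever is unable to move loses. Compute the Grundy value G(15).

3

G(0) = 0
G(1) = mex{} = 0
G(2) = mex{0} = 1
G(3) = mex{0} = 1
G(4) = mex{1,0} = 2
G(5) = mex{1,0,0} = 2
G(6) = mex{2,1,0} = 3
G(7) = mex{2,1,1,0} = 3
G(8) = mex{3,2,1,0} = 4
G(9) = mex{3,2,2,1} = 0
G(10) = mex{4,3,2,1} = 0
G(11) = mex{0,3,3,2} = 1
G(12) = mex{0,4,3,2} = 1
G(13) = mex{1,0,4,3} = 2
G(14) = mex{1,0,0,3} = 2
G(15) = mex{2,1,0,4} = 3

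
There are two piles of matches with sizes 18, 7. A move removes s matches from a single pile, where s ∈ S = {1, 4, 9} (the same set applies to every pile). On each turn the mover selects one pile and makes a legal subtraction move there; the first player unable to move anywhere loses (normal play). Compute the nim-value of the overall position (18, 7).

All piles use S = {1, 4, 9}:
n :  0  1  2  3  4  5  6  7  8  9 10 11 12 13 14 15 16 17 18
G :  0  1  0  1  2  0  1  0  1  2  0  1  0  1  2  0  1  0  1
Pile A: G(18) = 1.
Pile B: G(7) = 0.
Combined Grundy value = 1 ⊕ 0 = 1.

1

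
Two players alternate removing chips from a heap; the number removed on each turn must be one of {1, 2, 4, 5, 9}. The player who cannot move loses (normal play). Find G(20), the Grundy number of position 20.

1

G(0) = 0
G(1) = mex{0} = 1
G(2) = mex{1,0} = 2
G(3) = mex{2,1} = 0
G(4) = mex{0,2,0} = 1
G(5) = mex{1,0,1,0} = 2
G(6) = mex{2,1,2,1} = 0
G(7) = mex{0,2,0,2} = 1
G(8) = mex{1,0,1,0} = 2
G(9) = mex{2,1,2,1,0} = 3
G(10) = mex{3,2,0,2,1} = 4
G(11) = mex{4,3,1,0,2} = 5
G(12) = mex{5,4,2,1,0} = 3
G(13) = mex{3,5,3,2,1} = 0
G(14) = mex{0,3,4,3,2} = 1
G(15) = mex{1,0,5,4,0} = 2
G(16) = mex{2,1,3,5,1} = 0
G(17) = mex{0,2,0,3,2} = 1
G(18) = mex{1,0,1,0,3} = 2
G(19) = mex{2,1,2,1,4} = 0
G(20) = mex{0,2,0,2,5} = 1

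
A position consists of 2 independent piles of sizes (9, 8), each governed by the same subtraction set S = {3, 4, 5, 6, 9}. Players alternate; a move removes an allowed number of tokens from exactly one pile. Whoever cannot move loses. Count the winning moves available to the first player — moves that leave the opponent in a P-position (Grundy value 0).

1

All piles use S = {3, 4, 5, 6, 9}:
n : 0 1 2 3 4 5 6 7 8 9
G : 0 0 0 1 1 1 2 2 2 3
Pile A: G(9) = 3.
Pile B: G(8) = 2.
Combined Grundy value = 3 ⊕ 2 = 1.
A winning move leaves total XOR = 0, i.e. changes one component's Grundy value g to g ⊕ X where X is the current total.
Pile A: need g' = 3⊕1 = 2. Options: 9−3→G=2, 9−4→G=1, 9−5→G=1, 9−6→G=1, 9−9→G=0. Hits: 1.
Pile B: need g' = 2⊕1 = 3. Options: 8−3→G=1, 8−4→G=1, 8−5→G=1, 8−6→G=0. Hits: 0.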